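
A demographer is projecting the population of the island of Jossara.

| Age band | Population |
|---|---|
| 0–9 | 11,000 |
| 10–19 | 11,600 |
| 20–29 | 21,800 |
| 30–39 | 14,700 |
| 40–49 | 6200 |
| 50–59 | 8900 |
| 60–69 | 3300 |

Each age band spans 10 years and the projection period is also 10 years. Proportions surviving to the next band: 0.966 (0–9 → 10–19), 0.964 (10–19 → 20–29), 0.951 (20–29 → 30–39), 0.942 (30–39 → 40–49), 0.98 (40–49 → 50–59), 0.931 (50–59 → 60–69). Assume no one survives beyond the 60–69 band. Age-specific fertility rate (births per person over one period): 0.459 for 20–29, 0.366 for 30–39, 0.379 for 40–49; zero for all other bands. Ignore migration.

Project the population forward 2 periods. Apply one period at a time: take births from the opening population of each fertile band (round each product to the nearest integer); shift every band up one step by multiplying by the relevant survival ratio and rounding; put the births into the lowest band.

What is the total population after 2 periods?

94736

Let band 1 be 0–9 through band 7 = 60–69.
After projecting period 1:
Births: 21800 * 0.459 = 10006 ; 14700 * 0.366 = 5380 ; 6200 * 0.379 = 2350 → total 17736
Band 2: 11000 * 0.966 = 10626
Band 3: 11600 * 0.964 = 11182
Band 4: 21800 * 0.951 = 20732
Band 5: 14700 * 0.942 = 13847
Band 6: 6200 * 0.98 = 6076
Band 7: 8900 * 0.931 = 8286
End of period: [17736, 10626, 11182, 20732, 13847, 6076, 8286]
After projecting period 2:
Births: 11182 * 0.459 = 5133 ; 20732 * 0.366 = 7588 ; 13847 * 0.379 = 5248 → total 17969
Band 2: 17736 * 0.966 = 17133
Band 3: 10626 * 0.964 = 10243
Band 4: 11182 * 0.951 = 10634
Band 5: 20732 * 0.942 = 19530
Band 6: 13847 * 0.98 = 13570
Band 7: 6076 * 0.931 = 5657
End of period: [17969, 17133, 10243, 10634, 19530, 13570, 5657]
Total after period 2: 17969 + 17133 + 10243 + 10634 + 19530 + 13570 + 5657 = 94736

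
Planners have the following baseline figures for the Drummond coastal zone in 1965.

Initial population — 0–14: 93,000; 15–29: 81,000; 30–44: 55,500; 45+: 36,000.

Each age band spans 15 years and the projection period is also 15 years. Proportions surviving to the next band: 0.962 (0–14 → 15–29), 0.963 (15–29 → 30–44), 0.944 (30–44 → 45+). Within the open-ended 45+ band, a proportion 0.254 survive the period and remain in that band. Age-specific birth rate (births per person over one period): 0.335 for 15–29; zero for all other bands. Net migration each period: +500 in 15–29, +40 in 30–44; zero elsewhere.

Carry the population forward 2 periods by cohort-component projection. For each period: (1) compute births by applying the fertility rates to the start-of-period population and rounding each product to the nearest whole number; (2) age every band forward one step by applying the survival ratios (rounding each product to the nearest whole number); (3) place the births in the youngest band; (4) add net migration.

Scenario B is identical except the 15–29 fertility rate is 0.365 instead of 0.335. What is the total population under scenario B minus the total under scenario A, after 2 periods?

After projecting period 1:
Births: 81000 * 0.335 = 27135
15–29: 93000 * 0.962 = 89466
30–44: 81000 * 0.963 = 78003
45+: 55500 * 0.944 + 36000 * 0.254 = 52392 + 9144 = 61536
Net migration: 15–29 + 500 → 89966; 30–44 + 40 → 78043
Population now: 0–14=27135, 15–29=89966, 30–44=78043, 45+=61536
After projecting period 2:
Births: 89966 * 0.335 = 30139
15–29: 27135 * 0.962 = 26104
30–44: 89966 * 0.963 = 86637
45+: 78043 * 0.944 + 61536 * 0.254 = 73673 + 15630 = 89303
Net migration: 15–29 + 500 → 26604; 30–44 + 40 → 86677
Population now: 0–14=30139, 15–29=26604, 30–44=86677, 45+=89303
Scenario A total after 2 periods: 232723
Scenario B projection —
After projecting period 1:
Births: 81000 * 0.365 = 29565
15–29: 93000 * 0.962 = 89466
30–44: 81000 * 0.963 = 78003
45+: 55500 * 0.944 + 36000 * 0.254 = 52392 + 9144 = 61536
Net migration: 15–29 + 500 → 89966; 30–44 + 40 → 78043
Population now: 0–14=29565, 15–29=89966, 30–44=78043, 45+=61536
After projecting period 2:
Births: 89966 * 0.365 = 32838
15–29: 29565 * 0.962 = 28442
30–44: 89966 * 0.963 = 86637
45+: 78043 * 0.944 + 61536 * 0.254 = 73673 + 15630 = 89303
Net migration: 15–29 + 500 → 28942; 30–44 + 40 → 86677
Population now: 0–14=32838, 15–29=28942, 30–44=86677, 45+=89303
Scenario B total after 2 periods: 237760
Difference B − A = 237760 − 232723 = 5037

5037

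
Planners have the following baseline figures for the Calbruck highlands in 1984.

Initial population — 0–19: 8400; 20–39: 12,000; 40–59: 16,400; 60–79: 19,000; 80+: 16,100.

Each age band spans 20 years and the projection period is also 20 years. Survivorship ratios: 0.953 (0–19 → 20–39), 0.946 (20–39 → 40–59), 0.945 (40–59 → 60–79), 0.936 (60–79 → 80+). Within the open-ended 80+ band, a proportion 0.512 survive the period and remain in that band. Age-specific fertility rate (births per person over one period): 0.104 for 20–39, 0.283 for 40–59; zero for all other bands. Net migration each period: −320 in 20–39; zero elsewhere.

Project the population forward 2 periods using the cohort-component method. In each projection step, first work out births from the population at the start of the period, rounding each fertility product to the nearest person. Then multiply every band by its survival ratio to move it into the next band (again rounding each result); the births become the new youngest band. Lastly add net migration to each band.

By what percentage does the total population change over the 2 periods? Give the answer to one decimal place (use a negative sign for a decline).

[period 1]
Births: 12000 * 0.104 = 1248  |  16400 * 0.283 = 4641 ⇒ total 5889
20–39: 8400 * 0.953 = 8005
40–59: 12000 * 0.946 = 11352
60–79: 16400 * 0.945 = 15498
80+: 19000 * 0.936 + 16100 * 0.512 = 17784 + 8243 = 26027
Net migration: 20–39 − 320 → 7685
End of period: [5889, 7685, 11352, 15498, 26027]
[period 2]
Births: 7685 * 0.104 = 799  |  11352 * 0.283 = 3213 ⇒ total 4012
20–39: 5889 * 0.953 = 5612
40–59: 7685 * 0.946 = 7270
60–79: 11352 * 0.945 = 10728
80+: 15498 * 0.936 + 26027 * 0.512 = 14506 + 13326 = 27832
Net migration: 20–39 − 320 → 5292
End of period: [4012, 5292, 7270, 10728, 27832]
Total: 71900 → 55134; change = -16766; percentage change = -23.3%

-23.3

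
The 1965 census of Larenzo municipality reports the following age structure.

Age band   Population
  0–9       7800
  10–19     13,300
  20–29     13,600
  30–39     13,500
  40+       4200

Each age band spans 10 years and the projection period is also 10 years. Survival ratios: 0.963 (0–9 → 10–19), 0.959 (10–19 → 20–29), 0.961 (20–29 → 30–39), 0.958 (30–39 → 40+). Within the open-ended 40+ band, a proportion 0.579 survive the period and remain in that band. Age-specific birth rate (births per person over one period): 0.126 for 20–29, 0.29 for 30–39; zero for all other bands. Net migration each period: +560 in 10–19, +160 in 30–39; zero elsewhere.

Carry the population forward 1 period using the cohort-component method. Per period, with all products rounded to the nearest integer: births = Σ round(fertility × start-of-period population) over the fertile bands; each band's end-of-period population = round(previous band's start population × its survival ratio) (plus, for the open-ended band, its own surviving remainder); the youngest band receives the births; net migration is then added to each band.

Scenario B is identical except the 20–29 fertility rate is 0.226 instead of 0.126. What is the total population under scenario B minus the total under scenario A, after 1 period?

Numbering the bands 1..5 from youngest to oldest:
[period 1]
Births: 13600 * 0.126 = 1714  |  13500 * 0.29 = 3915 → 5629
Band 2: 7800 * 0.963 = 7511
Band 3: 13300 * 0.959 = 12755
Band 4: 13600 * 0.961 = 13070
Band 5: 13500 * 0.958 + 4200 * 0.579 = 12933 + 2432 = 15365
Net migration: Band 2 + 560 → 8071; Band 4 + 160 → 13230
End of period: [5629, 8071, 12755, 13230, 15365]
Scenario A total after 1 period: 55050
Scenario B projection —
[period 1]
Births: 13600 * 0.226 = 3074  |  13500 * 0.29 = 3915 → 6989
Band 2: 7800 * 0.963 = 7511
Band 3: 13300 * 0.959 = 12755
Band 4: 13600 * 0.961 = 13070
Band 5: 13500 * 0.958 + 4200 * 0.579 = 12933 + 2432 = 15365
Net migration: Band 2 + 560 → 8071; Band 4 + 160 → 13230
End of period: [6989, 8071, 12755, 13230, 15365]
Scenario B total after 1 period: 56410
Difference B − A = 56410 − 55050 = 1360

1360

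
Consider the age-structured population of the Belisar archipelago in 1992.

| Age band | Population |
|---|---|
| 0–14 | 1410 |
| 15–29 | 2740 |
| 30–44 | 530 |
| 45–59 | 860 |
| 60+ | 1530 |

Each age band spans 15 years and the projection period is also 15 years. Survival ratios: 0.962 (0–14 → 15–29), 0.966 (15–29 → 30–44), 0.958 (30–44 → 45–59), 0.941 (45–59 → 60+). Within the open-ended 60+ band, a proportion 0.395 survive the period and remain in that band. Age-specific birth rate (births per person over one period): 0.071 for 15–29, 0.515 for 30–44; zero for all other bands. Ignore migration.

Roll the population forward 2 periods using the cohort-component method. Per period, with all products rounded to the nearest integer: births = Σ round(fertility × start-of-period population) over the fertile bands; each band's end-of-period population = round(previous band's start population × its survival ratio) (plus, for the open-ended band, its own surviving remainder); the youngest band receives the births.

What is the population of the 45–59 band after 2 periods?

Let band 1 be 0–14 through band 5 = 60+.
After projecting period 1:
Births: 2740 * 0.071 = 195 ; 530 * 0.515 = 273 → total 468
Band 2: 1410 * 0.962 = 1356
Band 3: 2740 * 0.966 = 2647
Band 4: 530 * 0.958 = 508
Band 5: 860 * 0.941 + 1530 * 0.395 = 809 + 604 = 1413
→ [468, 1356, 2647, 508, 1413]
After projecting period 2:
Births: 1356 * 0.071 = 96 ; 2647 * 0.515 = 1363 → total 1459
Band 2: 468 * 0.962 = 450
Band 3: 1356 * 0.966 = 1310
Band 4: 2647 * 0.958 = 2536
Band 5: 508 * 0.941 + 1413 * 0.395 = 478 + 558 = 1036
→ [1459, 450, 1310, 2536, 1036]

2536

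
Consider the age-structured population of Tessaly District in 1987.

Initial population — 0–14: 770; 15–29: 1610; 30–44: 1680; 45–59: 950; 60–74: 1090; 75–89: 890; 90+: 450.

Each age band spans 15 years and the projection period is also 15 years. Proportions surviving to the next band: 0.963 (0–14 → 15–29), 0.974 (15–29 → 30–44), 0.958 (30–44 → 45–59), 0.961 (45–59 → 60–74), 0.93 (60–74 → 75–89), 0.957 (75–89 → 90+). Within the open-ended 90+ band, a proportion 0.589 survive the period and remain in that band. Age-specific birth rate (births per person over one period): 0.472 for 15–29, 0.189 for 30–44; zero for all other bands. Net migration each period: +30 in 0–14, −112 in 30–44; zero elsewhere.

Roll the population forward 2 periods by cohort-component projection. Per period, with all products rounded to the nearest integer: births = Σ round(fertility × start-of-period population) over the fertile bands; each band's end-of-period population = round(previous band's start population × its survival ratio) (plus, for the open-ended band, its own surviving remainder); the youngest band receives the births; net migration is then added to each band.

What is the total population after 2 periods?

7751

After projecting period 1:
Births: 1610 × 0.472 = 760  |  1680 × 0.189 = 318 → 1078
15–29: 770 × 0.963 = 742
30–44: 1610 × 0.974 = 1568
45–59: 1680 × 0.958 = 1609
60–74: 950 × 0.961 = 913
75–89: 1090 × 0.93 = 1014
90+: 890 × 0.957 + 450 × 0.589 = 852 + 265 = 1117
Net migration: 0–14 + 30 → 1108; 30–44 − 112 → 1456
Giving 1108 / 742 / 1456 / 1609 / 913 / 1014 / 1117.
After projecting period 2:
Births: 742 × 0.472 = 350  |  1456 × 0.189 = 275 → 625
15–29: 1108 × 0.963 = 1067
30–44: 742 × 0.974 = 723
45–59: 1456 × 0.958 = 1395
60–74: 1609 × 0.961 = 1546
75–89: 913 × 0.93 = 849
90+: 1014 × 0.957 + 1117 × 0.589 = 970 + 658 = 1628
Net migration: 0–14 + 30 → 655; 30–44 − 112 → 611
Giving 655 / 1067 / 611 / 1395 / 1546 / 849 / 1628.
Total after period 2: 655 + 1067 + 611 + 1395 + 1546 + 849 + 1628 = 7751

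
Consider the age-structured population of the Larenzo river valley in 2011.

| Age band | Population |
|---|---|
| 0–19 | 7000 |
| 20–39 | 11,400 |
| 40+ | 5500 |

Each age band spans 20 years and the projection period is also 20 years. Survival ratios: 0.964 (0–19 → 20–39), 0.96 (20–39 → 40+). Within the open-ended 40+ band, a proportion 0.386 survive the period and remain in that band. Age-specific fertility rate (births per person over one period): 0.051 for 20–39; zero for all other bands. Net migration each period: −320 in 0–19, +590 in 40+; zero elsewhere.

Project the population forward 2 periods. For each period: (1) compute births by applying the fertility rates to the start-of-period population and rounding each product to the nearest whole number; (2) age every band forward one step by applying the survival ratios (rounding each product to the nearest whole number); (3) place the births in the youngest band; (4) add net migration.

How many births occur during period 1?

581

Numbering the groups 1..3 from youngest to oldest:
After projecting period 1:
Births: 11400 * 0.051 = 581
Group 2: 7000 * 0.964 = 6748
Group 3: 11400 * 0.96 + 5500 * 0.386 = 10944 + 2123 = 13067
Net migration: Group 1 − 320 → 261; Group 3 + 590 → 13657
End of period: [261, 6748, 13657]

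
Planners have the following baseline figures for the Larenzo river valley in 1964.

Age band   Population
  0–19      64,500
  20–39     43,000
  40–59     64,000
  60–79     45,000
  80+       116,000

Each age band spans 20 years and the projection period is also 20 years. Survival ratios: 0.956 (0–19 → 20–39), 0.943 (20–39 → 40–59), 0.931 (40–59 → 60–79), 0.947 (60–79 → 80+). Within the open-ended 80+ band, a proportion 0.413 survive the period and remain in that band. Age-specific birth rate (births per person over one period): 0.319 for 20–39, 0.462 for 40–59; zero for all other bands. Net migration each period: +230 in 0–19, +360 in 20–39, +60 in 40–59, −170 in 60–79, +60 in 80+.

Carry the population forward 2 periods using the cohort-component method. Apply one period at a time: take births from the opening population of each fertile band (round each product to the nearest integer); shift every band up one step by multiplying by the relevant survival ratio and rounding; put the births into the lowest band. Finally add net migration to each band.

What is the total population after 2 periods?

270656

Period 1.
Births: 43000 × 0.319 = 13717 ; 64000 × 0.462 = 29568 — total 43285
20–39: 64500 × 0.956 = 61662
40–59: 43000 × 0.943 = 40549
60–79: 64000 × 0.931 = 59584
80+: 45000 × 0.947 + 116000 × 0.413 = 42615 + 47908 = 90523
Net migration: 0–19 + 230 → 43515; 20–39 + 360 → 62022; 40–59 + 60 → 40609; 60–79 − 170 → 59414; 80+ + 60 → 90583
End of period: [43515, 62022, 40609, 59414, 90583]
Period 2.
Births: 62022 × 0.319 = 19785 ; 40609 × 0.462 = 18761 — total 38546
20–39: 43515 × 0.956 = 41600
40–59: 62022 × 0.943 = 58487
60–79: 40609 × 0.931 = 37807
80+: 59414 × 0.947 + 90583 × 0.413 = 56265 + 37411 = 93676
Net migration: 0–19 + 230 → 38776; 20–39 + 360 → 41960; 40–59 + 60 → 58547; 60–79 − 170 → 37637; 80+ + 60 → 93736
End of period: [38776, 41960, 58547, 37637, 93736]
Total after period 2: 38776 + 41960 + 58547 + 37637 + 93736 = 270656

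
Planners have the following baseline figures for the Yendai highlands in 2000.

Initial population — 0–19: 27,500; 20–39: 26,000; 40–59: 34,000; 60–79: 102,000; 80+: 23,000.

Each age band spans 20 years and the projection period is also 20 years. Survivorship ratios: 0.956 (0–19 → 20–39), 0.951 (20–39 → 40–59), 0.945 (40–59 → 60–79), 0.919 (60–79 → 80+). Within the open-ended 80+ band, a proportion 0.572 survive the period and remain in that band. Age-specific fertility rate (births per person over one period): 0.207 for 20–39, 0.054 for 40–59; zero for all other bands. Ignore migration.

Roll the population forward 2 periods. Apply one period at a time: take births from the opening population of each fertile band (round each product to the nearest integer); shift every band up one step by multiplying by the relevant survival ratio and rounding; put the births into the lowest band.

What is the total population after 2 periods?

(Groups numbered youngest = 1 to oldest = 5.)
Period 1.
Births: 26000 * 0.207 = 5382, 34000 * 0.054 = 1836 ⇒ total 7218
Group 2: 27500 * 0.956 = 26290
Group 3: 26000 * 0.951 = 24726
Group 4: 34000 * 0.945 = 32130
Group 5: 102000 * 0.919 + 23000 * 0.572 = 93738 + 13156 = 106894
End of period: [7218, 26290, 24726, 32130, 106894]
Period 2.
Births: 26290 * 0.207 = 5442, 24726 * 0.054 = 1335 ⇒ total 6777
Group 2: 7218 * 0.956 = 6900
Group 3: 26290 * 0.951 = 25002
Group 4: 24726 * 0.945 = 23366
Group 5: 32130 * 0.919 + 106894 * 0.572 = 29527 + 61143 = 90670
End of period: [6777, 6900, 25002, 23366, 90670]
Total after period 2: 6777 + 6900 + 25002 + 23366 + 90670 = 152715

152715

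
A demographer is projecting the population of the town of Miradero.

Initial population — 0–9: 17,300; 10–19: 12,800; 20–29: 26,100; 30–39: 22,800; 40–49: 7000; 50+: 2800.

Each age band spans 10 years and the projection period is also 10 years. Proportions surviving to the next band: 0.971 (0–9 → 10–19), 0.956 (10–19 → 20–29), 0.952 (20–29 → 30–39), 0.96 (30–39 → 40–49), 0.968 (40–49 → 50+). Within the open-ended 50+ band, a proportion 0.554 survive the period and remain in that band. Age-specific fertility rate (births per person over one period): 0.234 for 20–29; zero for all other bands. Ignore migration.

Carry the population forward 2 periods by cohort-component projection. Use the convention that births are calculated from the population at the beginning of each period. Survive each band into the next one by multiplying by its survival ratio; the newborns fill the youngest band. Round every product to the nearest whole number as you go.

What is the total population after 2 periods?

After projecting period 1:
Births: 26100 × 0.234 = 6107
10–19: 17300 × 0.971 = 16798
20–29: 12800 × 0.956 = 12237
30–39: 26100 × 0.952 = 24847
40–49: 22800 × 0.96 = 21888
50+: 7000 × 0.968 + 2800 × 0.554 = 6776 + 1551 = 8327
End of period: [6107, 16798, 12237, 24847, 21888, 8327]
After projecting period 2:
Births: 12237 × 0.234 = 2863
10–19: 6107 × 0.971 = 5930
20–29: 16798 × 0.956 = 16059
30–39: 12237 × 0.952 = 11650
40–49: 24847 × 0.96 = 23853
50+: 21888 × 0.968 + 8327 × 0.554 = 21188 + 4613 = 25801
End of period: [2863, 5930, 16059, 11650, 23853, 25801]
Total after period 2: 2863 + 5930 + 16059 + 11650 + 23853 + 25801 = 86156

86156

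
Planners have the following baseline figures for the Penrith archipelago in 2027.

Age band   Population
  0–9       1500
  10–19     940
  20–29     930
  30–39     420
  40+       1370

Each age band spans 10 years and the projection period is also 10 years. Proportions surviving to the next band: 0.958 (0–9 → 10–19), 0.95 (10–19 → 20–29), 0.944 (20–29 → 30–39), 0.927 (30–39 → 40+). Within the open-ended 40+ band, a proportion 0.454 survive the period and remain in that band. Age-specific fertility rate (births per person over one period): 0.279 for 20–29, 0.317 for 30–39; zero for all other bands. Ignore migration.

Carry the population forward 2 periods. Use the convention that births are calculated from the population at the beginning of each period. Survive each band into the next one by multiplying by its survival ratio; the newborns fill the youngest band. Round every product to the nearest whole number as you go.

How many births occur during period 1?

(Bands numbered youngest = 1 to oldest = 5.)
After projecting period 1:
Births: 930 × 0.279 = 259, 420 × 0.317 = 133 → total 392
Band 2: 1500 × 0.958 = 1437
Band 3: 940 × 0.95 = 893
Band 4: 930 × 0.944 = 878
Band 5: 420 × 0.927 + 1370 × 0.454 = 389 + 622 = 1011
Population now: 0–9=392, 10–19=1437, 20–29=893, 30–39=878, 40+=1011

392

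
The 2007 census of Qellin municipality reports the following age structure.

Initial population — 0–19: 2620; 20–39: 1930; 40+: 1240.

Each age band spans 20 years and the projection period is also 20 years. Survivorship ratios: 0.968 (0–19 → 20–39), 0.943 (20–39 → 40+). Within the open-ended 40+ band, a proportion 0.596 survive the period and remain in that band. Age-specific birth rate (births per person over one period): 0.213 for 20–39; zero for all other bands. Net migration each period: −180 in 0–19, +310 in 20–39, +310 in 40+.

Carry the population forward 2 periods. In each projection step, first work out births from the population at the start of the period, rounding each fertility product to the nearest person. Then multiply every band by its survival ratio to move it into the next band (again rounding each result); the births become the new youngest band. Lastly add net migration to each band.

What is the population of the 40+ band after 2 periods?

4704

Call the groups 1 to 3, youngest first.
Period 1:
Births: 1930 × 0.213 = 411
Group 2: 2620 × 0.968 = 2536
Group 3: 1930 × 0.943 + 1240 × 0.596 = 1820 + 739 = 2559
Net migration: Group 1 − 180 → 231; Group 2 + 310 → 2846; Group 3 + 310 → 2869
Population now: 0–19=231, 20–39=2846, 40+=2869
Period 2:
Births: 2846 × 0.213 = 606
Group 2: 231 × 0.968 = 224
Group 3: 2846 × 0.943 + 2869 × 0.596 = 2684 + 1710 = 4394
Net migration: Group 1 − 180 → 426; Group 2 + 310 → 534; Group 3 + 310 → 4704
Population now: 0–19=426, 20–39=534, 40+=4704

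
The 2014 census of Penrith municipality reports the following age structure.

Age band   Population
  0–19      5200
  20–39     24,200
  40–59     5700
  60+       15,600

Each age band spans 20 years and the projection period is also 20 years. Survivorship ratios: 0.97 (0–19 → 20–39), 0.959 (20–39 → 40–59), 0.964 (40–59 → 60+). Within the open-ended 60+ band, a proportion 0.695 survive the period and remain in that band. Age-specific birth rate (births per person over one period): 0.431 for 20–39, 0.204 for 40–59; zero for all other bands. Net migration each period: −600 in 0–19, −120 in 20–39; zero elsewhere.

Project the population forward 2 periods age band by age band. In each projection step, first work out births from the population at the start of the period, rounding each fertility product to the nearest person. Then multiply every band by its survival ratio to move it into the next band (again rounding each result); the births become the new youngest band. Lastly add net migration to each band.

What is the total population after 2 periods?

Period 1.
Births: 24200 * 0.431 = 10430, 5700 * 0.204 = 1163 ⇒ total 11593
20–39: 5200 * 0.97 = 5044
40–59: 24200 * 0.959 = 23208
60+: 5700 * 0.964 + 15600 * 0.695 = 5495 + 10842 = 16337
Net migration: 0–19 − 600 → 10993; 20–39 − 120 → 4924
Population now: 0–19=10993, 20–39=4924, 40–59=23208, 60+=16337
Period 2.
Births: 4924 * 0.431 = 2122, 23208 * 0.204 = 4734 ⇒ total 6856
20–39: 10993 * 0.97 = 10663
40–59: 4924 * 0.959 = 4722
60+: 23208 * 0.964 + 16337 * 0.695 = 22373 + 11354 = 33727
Net migration: 0–19 − 600 → 6256; 20–39 − 120 → 10543
Population now: 0–19=6256, 20–39=10543, 40–59=4722, 60+=33727
Total after period 2: 6256 + 10543 + 4722 + 33727 = 55248

55248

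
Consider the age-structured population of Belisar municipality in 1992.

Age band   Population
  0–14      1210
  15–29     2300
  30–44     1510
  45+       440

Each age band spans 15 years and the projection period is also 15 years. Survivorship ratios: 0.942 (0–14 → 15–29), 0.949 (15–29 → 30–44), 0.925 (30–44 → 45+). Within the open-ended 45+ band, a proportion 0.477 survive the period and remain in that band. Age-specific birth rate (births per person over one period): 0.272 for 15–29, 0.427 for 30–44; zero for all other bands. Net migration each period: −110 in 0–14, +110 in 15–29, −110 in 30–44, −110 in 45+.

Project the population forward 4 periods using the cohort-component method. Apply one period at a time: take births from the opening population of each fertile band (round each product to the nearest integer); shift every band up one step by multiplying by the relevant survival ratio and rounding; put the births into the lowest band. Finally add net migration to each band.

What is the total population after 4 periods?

Numbering the groups 1..4 from youngest to oldest:
[period 1]
Births: 2300 × 0.272 = 626 ; 1510 × 0.427 = 645 → total 1271
Group 2: 1210 × 0.942 = 1140
Group 3: 2300 × 0.949 = 2183
Group 4: 1510 × 0.925 + 440 × 0.477 = 1397 + 210 = 1607
Net migration: Group 1 − 110 → 1161; Group 2 + 110 → 1250; Group 3 − 110 → 2073; Group 4 − 110 → 1497
End of period: [1161, 1250, 2073, 1497]
[period 2]
Births: 1250 × 0.272 = 340 ; 2073 × 0.427 = 885 → total 1225
Group 2: 1161 × 0.942 = 1094
Group 3: 1250 × 0.949 = 1186
Group 4: 2073 × 0.925 + 1497 × 0.477 = 1918 + 714 = 2632
Net migration: Group 1 − 110 → 1115; Group 2 + 110 → 1204; Group 3 − 110 → 1076; Group 4 − 110 → 2522
End of period: [1115, 1204, 1076, 2522]
[period 3]
Births: 1204 × 0.272 = 327 ; 1076 × 0.427 = 459 → total 786
Group 2: 1115 × 0.942 = 1050
Group 3: 1204 × 0.949 = 1143
Group 4: 1076 × 0.925 + 2522 × 0.477 = 995 + 1203 = 2198
Net migration: Group 1 − 110 → 676; Group 2 + 110 → 1160; Group 3 − 110 → 1033; Group 4 − 110 → 2088
End of period: [676, 1160, 1033, 2088]
[period 4]
Births: 1160 × 0.272 = 316 ; 1033 × 0.427 = 441 → total 757
Group 2: 676 × 0.942 = 637
Group 3: 1160 × 0.949 = 1101
Group 4: 1033 × 0.925 + 2088 × 0.477 = 956 + 996 = 1952
Net migration: Group 1 − 110 → 647; Group 2 + 110 → 747; Group 3 − 110 → 991; Group 4 − 110 → 1842
End of period: [647, 747, 991, 1842]
Total after period 4: 647 + 747 + 991 + 1842 = 4227

4227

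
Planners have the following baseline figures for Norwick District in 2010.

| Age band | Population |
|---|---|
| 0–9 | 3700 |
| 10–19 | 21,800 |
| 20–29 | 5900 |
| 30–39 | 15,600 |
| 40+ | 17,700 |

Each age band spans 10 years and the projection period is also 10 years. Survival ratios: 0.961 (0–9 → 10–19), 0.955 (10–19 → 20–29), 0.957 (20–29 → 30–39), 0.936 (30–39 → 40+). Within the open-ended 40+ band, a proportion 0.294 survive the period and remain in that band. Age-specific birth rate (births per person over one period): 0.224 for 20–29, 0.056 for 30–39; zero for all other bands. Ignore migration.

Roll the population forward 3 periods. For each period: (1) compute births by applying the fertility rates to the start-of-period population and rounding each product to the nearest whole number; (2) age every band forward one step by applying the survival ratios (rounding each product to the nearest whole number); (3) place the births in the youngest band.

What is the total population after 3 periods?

Call the groups 1 to 5, youngest first.
Period 1.
Births: 5900 × 0.224 = 1322  |  15600 × 0.056 = 874 — total 2196
Group 2: 3700 × 0.961 = 3556
Group 3: 21800 × 0.955 = 20819
Group 4: 5900 × 0.957 = 5646
Group 5: 15600 × 0.936 + 17700 × 0.294 = 14602 + 5204 = 19806
→ [2196, 3556, 20819, 5646, 19806]
Period 2.
Births: 20819 × 0.224 = 4663  |  5646 × 0.056 = 316 — total 4979
Group 2: 2196 × 0.961 = 2110
Group 3: 3556 × 0.955 = 3396
Group 4: 20819 × 0.957 = 19924
Group 5: 5646 × 0.936 + 19806 × 0.294 = 5285 + 5823 = 11108
→ [4979, 2110, 3396, 19924, 11108]
Period 3.
Births: 3396 × 0.224 = 761  |  19924 × 0.056 = 1116 — total 1877
Group 2: 4979 × 0.961 = 4785
Group 3: 2110 × 0.955 = 2015
Group 4: 3396 × 0.957 = 3250
Group 5: 19924 × 0.936 + 11108 × 0.294 = 18649 + 3266 = 21915
→ [1877, 4785, 2015, 3250, 21915]
Total after period 3: 1877 + 4785 + 2015 + 3250 + 21915 = 33842

33842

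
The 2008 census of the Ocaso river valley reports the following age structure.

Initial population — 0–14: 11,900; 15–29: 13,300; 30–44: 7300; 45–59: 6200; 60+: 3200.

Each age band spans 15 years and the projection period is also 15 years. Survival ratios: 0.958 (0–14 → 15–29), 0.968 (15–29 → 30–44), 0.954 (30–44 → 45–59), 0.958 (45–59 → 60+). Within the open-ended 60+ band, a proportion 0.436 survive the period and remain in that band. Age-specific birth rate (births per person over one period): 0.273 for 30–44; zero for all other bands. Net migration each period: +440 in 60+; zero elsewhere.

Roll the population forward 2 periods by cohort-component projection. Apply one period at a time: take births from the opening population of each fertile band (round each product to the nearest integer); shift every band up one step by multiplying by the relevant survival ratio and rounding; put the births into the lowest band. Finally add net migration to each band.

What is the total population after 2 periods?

Period 1:
Births: 7300 × 0.273 = 1993
15–29: 11900 × 0.958 = 11400
30–44: 13300 × 0.968 = 12874
45–59: 7300 × 0.954 = 6964
60+: 6200 × 0.958 + 3200 × 0.436 = 5940 + 1395 = 7335
Net migration: 60+ + 440 → 7775
→ [1993, 11400, 12874, 6964, 7775]
Period 2:
Births: 12874 × 0.273 = 3515
15–29: 1993 × 0.958 = 1909
30–44: 11400 × 0.968 = 11035
45–59: 12874 × 0.954 = 12282
60+: 6964 × 0.958 + 7775 × 0.436 = 6672 + 3390 = 10062
Net migration: 60+ + 440 → 10502
→ [3515, 1909, 11035, 12282, 10502]
Total after period 2: 3515 + 1909 + 11035 + 12282 + 10502 = 39243

39243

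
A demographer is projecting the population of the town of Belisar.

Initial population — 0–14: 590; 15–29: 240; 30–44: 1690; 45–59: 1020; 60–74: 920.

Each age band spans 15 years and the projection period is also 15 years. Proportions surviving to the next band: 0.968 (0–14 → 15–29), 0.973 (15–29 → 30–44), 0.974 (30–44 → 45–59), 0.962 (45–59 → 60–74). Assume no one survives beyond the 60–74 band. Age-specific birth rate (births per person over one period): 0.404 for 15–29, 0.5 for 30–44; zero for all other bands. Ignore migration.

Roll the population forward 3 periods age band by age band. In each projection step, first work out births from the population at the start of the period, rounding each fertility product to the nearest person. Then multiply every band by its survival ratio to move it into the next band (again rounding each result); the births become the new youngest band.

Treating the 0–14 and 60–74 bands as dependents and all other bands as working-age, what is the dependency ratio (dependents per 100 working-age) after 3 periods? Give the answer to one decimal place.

Numbering the groups 1..5 from youngest to oldest:
Period 1.
Births: 240 × 0.404 = 97  |  1690 × 0.5 = 845 → 942
Group 2: 590 × 0.968 = 571
Group 3: 240 × 0.973 = 234
Group 4: 1690 × 0.974 = 1646
Group 5: 1020 × 0.962 = 981
End of period: [942, 571, 234, 1646, 981]
Period 2.
Births: 571 × 0.404 = 231  |  234 × 0.5 = 117 → 348
Group 2: 942 × 0.968 = 912
Group 3: 571 × 0.973 = 556
Group 4: 234 × 0.974 = 228
Group 5: 1646 × 0.962 = 1583
End of period: [348, 912, 556, 228, 1583]
Period 3.
Births: 912 × 0.404 = 368  |  556 × 0.5 = 278 → 646
Group 2: 348 × 0.968 = 337
Group 3: 912 × 0.973 = 887
Group 4: 556 × 0.974 = 542
Group 5: 228 × 0.962 = 219
End of period: [646, 337, 887, 542, 219]
Dependents (band 0–14 + band 60–74) = 646 + 219 = 865; working-age = 1766; ratio = 865/1766 × 100 = 49.0

49.0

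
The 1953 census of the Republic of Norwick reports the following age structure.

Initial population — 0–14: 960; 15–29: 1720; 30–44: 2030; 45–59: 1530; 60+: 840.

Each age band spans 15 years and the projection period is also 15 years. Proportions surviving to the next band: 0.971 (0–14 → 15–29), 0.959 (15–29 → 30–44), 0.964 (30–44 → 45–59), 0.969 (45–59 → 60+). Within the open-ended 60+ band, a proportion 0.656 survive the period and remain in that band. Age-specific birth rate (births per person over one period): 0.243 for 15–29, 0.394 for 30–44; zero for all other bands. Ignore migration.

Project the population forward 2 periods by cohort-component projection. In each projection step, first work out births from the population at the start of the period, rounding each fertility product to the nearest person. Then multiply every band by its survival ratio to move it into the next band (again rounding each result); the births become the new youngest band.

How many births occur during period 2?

876

After projecting period 1:
Births: 1720 × 0.243 = 418, 2030 × 0.394 = 800 ⇒ total 1218
15–29: 960 × 0.971 = 932
30–44: 1720 × 0.959 = 1649
45–59: 2030 × 0.964 = 1957
60+: 1530 × 0.969 + 840 × 0.656 = 1483 + 551 = 2034
Population now: 0–14=1218, 15–29=932, 30–44=1649, 45–59=1957, 60+=2034
After projecting period 2:
Births: 932 × 0.243 = 226, 1649 × 0.394 = 650 ⇒ total 876
15–29: 1218 × 0.971 = 1183
30–44: 932 × 0.959 = 894
45–59: 1649 × 0.964 = 1590
60+: 1957 × 0.969 + 2034 × 0.656 = 1896 + 1334 = 3230
Population now: 0–14=876, 15–29=1183, 30–44=894, 45–59=1590, 60+=3230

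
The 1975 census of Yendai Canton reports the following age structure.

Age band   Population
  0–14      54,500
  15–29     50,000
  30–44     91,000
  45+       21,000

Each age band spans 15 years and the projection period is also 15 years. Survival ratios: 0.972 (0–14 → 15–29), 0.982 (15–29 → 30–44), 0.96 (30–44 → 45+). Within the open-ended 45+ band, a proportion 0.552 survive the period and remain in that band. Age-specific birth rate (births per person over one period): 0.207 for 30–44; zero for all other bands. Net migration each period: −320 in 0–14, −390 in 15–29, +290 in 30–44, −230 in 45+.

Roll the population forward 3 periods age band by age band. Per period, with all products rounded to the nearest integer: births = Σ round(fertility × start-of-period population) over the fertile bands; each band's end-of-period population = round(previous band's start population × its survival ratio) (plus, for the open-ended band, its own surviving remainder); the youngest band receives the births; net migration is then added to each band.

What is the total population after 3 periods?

142995

[period 1]
Births: 91000 × 0.207 = 18837
15–29: 54500 × 0.972 = 52974
30–44: 50000 × 0.982 = 49100
45+: 91000 × 0.96 + 21000 × 0.552 = 87360 + 11592 = 98952
Net migration: 0–14 − 320 → 18517; 15–29 − 390 → 52584; 30–44 + 290 → 49390; 45+ − 230 → 98722
Giving 18517 / 52584 / 49390 / 98722.
[period 2]
Births: 49390 × 0.207 = 10224
15–29: 18517 × 0.972 = 17999
30–44: 52584 × 0.982 = 51637
45+: 49390 × 0.96 + 98722 × 0.552 = 47414 + 54495 = 101909
Net migration: 0–14 − 320 → 9904; 15–29 − 390 → 17609; 30–44 + 290 → 51927; 45+ − 230 → 101679
Giving 9904 / 17609 / 51927 / 101679.
[period 3]
Births: 51927 × 0.207 = 10749
15–29: 9904 × 0.972 = 9627
30–44: 17609 × 0.982 = 17292
45+: 51927 × 0.96 + 101679 × 0.552 = 49850 + 56127 = 105977
Net migration: 0–14 − 320 → 10429; 15–29 − 390 → 9237; 30–44 + 290 → 17582; 45+ − 230 → 105747
Giving 10429 / 9237 / 17582 / 105747.
Total after period 3: 10429 + 9237 + 17582 + 105747 = 142995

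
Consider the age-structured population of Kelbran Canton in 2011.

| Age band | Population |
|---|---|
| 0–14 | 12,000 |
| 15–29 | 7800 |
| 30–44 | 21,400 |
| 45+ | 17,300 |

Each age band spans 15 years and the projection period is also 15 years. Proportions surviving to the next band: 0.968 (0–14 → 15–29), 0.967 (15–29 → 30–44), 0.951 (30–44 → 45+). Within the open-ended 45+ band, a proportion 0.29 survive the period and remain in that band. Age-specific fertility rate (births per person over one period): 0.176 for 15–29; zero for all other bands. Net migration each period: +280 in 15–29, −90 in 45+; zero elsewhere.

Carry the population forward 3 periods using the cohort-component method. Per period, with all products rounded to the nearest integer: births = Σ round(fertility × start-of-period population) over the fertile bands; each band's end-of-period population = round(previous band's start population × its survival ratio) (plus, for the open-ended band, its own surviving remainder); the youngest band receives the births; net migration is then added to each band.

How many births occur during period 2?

2094

Let group 1 be 0–14 through group 4 = 45+.
Period 1:
Births: 7800 * 0.176 = 1373
Group 2: 12000 * 0.968 = 11616
Group 3: 7800 * 0.967 = 7543
Group 4: 21400 * 0.951 + 17300 * 0.29 = 20351 + 5017 = 25368
Net migration: Group 2 + 280 → 11896; Group 4 − 90 → 25278
Giving 1373 / 11896 / 7543 / 25278.
Period 2:
Births: 11896 * 0.176 = 2094
Group 2: 1373 * 0.968 = 1329
Group 3: 11896 * 0.967 = 11503
Group 4: 7543 * 0.951 + 25278 * 0.29 = 7173 + 7331 = 14504
Net migration: Group 2 + 280 → 1609; Group 4 − 90 → 14414
Giving 2094 / 1609 / 11503 / 14414.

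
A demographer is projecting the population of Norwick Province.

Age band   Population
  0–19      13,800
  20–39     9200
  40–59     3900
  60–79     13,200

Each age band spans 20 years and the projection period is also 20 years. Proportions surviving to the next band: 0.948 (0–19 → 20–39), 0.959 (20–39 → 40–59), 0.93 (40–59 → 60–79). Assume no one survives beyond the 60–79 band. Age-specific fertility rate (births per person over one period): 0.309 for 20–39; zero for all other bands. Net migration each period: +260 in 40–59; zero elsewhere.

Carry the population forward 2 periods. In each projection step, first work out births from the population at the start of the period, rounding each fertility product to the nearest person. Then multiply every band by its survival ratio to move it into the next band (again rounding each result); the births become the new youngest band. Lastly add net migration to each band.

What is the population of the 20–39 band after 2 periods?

2695

— Period 1 —
Births: 9200 × 0.309 = 2843
20–39: 13800 × 0.948 = 13082
40–59: 9200 × 0.959 = 8823
60–79: 3900 × 0.93 = 3627
Net migration: 40–59 + 260 → 9083
End of period: [2843, 13082, 9083, 3627]
— Period 2 —
Births: 13082 × 0.309 = 4042
20–39: 2843 × 0.948 = 2695
40–59: 13082 × 0.959 = 12546
60–79: 9083 × 0.93 = 8447
Net migration: 40–59 + 260 → 12806
End of period: [4042, 2695, 12806, 8447]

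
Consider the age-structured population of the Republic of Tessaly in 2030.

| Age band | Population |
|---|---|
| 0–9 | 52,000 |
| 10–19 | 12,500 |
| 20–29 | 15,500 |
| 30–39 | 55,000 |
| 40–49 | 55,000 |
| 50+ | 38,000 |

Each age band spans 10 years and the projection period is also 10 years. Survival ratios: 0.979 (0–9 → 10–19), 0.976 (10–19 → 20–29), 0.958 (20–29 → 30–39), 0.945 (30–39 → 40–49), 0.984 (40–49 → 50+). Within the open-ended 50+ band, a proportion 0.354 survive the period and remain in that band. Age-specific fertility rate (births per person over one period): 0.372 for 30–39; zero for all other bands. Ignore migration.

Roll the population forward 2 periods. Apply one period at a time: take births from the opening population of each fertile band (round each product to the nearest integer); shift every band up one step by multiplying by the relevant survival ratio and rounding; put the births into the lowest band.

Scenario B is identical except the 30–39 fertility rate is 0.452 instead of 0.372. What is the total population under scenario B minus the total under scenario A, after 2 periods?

5496

(Groups numbered youngest = 1 to oldest = 6.)
After projecting period 1:
Births: 55000 × 0.372 = 20460
Group 2: 52000 × 0.979 = 50908
Group 3: 12500 × 0.976 = 12200
Group 4: 15500 × 0.958 = 14849
Group 5: 55000 × 0.945 = 51975
Group 6: 55000 × 0.984 + 38000 × 0.354 = 54120 + 13452 = 67572
Population now: 0–9=20460, 10–19=50908, 20–29=12200, 30–39=14849, 40–49=51975, 50+=67572
After projecting period 2:
Births: 14849 × 0.372 = 5524
Group 2: 20460 × 0.979 = 20030
Group 3: 50908 × 0.976 = 49686
Group 4: 12200 × 0.958 = 11688
Group 5: 14849 × 0.945 = 14032
Group 6: 51975 × 0.984 + 67572 × 0.354 = 51143 + 23920 = 75063
Population now: 0–9=5524, 10–19=20030, 20–29=49686, 30–39=11688, 40–49=14032, 50+=75063
Scenario A total after 2 periods: 176023
Scenario B projection —
After projecting period 1:
Births: 55000 × 0.452 = 24860
Group 2: 52000 × 0.979 = 50908
Group 3: 12500 × 0.976 = 12200
Group 4: 15500 × 0.958 = 14849
Group 5: 55000 × 0.945 = 51975
Group 6: 55000 × 0.984 + 38000 × 0.354 = 54120 + 13452 = 67572
Population now: 0–9=24860, 10–19=50908, 20–29=12200, 30–39=14849, 40–49=51975, 50+=67572
After projecting period 2:
Births: 14849 × 0.452 = 6712
Group 2: 24860 × 0.979 = 24338
Group 3: 50908 × 0.976 = 49686
Group 4: 12200 × 0.958 = 11688
Group 5: 14849 × 0.945 = 14032
Group 6: 51975 × 0.984 + 67572 × 0.354 = 51143 + 23920 = 75063
Population now: 0–9=6712, 10–19=24338, 20–29=49686, 30–39=11688, 40–49=14032, 50+=75063
Scenario B total after 2 periods: 181519
Difference B − A = 181519 − 176023 = 5496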